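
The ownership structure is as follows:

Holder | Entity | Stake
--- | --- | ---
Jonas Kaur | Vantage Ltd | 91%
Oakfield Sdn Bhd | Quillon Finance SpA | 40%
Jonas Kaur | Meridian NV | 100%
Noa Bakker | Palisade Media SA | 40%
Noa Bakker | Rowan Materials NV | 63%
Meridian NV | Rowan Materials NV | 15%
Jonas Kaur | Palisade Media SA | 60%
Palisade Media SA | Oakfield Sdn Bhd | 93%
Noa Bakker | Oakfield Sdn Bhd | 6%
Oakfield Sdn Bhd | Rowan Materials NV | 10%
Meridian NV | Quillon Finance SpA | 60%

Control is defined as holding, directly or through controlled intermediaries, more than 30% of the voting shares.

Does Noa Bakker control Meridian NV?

No

Noa holds 40% of Palisade, so Noa controls Palisade.
Palisade and Noa together hold 93% + 6% = 99% of Oakfield, so Noa controls Oakfield.
Oakfield and Noa together hold 10% + 63% = 73% of Rowan, so Noa controls Rowan.
Oakfield holds 40% of Quillon, so Noa controls Quillon.
Neither Noa nor any entity Noa controls holds any voting interest in Meridian.
So Noa does not control Meridian.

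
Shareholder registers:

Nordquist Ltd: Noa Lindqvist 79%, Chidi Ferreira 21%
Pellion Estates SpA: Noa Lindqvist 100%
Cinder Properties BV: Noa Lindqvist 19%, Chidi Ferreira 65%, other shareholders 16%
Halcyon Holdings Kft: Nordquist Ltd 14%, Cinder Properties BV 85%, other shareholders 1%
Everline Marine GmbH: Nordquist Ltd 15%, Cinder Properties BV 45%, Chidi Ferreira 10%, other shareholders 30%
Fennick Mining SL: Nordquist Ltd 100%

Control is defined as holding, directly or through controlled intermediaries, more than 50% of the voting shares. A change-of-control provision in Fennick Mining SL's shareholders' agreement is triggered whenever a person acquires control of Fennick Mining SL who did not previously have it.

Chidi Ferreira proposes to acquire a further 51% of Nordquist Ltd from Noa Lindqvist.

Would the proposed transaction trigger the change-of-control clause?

The purchase adds only to Chidi's holdings (Noa's stake shrinks), so Chidi is the only person who could newly come to control Fennick.
Chidi holds 65% of Cinder, so Chidi controls Cinder.
Cinder holds 85% of Halcyon, so Chidi controls Halcyon.
Cinder and Chidi together hold 45% + 10% = 55% of Everline, so Chidi controls Everline.
Neither Chidi nor any entity Chidi controls holds any voting interest in Fennick.
So before the transaction, Chidi does not control Fennick.
After the purchase, Chidi's direct stake in Nordquist rises to 21% + 51% = 72%, and Noa's stake falls to 28%.
Chidi holds 72% of Nordquist, so Chidi controls Nordquist.
Nordquist holds 100% of Fennick, so Chidi controls Fennick.
Chidi did not control Fennick before and does after, so the clause is triggered.

Yes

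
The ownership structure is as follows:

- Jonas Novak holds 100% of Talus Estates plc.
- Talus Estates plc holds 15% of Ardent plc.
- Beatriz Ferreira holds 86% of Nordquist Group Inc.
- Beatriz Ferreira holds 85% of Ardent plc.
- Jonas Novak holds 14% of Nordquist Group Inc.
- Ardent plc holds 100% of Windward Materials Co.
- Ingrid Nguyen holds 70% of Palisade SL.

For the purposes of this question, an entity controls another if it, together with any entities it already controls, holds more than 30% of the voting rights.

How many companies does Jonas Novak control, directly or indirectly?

Jonas holds 100% of Talus, so Jonas controls Talus.
No other company's threshold is met.
Jonas controls 1 company.

1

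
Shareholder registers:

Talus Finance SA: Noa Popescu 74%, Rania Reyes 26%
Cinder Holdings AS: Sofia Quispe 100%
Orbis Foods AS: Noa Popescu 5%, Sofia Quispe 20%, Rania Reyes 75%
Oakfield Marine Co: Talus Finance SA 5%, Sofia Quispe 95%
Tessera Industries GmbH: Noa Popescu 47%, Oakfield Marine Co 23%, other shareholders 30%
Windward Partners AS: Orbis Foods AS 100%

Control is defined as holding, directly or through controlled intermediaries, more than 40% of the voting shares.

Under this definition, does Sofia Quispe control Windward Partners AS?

Sofia holds 100% of Cinder, so Sofia controls Cinder.
Sofia holds 95% of Oakfield, so Sofia controls Oakfield.
Neither Sofia nor any entity Sofia controls holds any voting interest in Windward.
So Sofia does not control Windward.

No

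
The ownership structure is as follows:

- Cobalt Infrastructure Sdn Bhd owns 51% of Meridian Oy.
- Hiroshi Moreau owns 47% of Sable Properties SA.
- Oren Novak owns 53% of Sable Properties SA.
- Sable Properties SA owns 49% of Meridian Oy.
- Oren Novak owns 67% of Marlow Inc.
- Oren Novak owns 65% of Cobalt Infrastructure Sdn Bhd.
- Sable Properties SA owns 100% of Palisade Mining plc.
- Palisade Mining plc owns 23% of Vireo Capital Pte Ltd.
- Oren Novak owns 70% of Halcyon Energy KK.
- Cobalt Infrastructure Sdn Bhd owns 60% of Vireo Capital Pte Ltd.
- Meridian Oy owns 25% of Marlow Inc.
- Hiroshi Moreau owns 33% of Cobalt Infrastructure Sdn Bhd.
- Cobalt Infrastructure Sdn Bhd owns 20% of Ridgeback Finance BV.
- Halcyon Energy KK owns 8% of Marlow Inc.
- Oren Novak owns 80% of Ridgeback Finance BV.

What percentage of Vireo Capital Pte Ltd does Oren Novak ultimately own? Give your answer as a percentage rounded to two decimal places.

51.19%

Oren reaches Vireo along 2 paths.
Via Cobalt: 65% × 60% = 39%.
Via Sable → Palisade: 53% × 100% × 23% = 12.19%.
Total: 39% + 12.19% = 51.19%.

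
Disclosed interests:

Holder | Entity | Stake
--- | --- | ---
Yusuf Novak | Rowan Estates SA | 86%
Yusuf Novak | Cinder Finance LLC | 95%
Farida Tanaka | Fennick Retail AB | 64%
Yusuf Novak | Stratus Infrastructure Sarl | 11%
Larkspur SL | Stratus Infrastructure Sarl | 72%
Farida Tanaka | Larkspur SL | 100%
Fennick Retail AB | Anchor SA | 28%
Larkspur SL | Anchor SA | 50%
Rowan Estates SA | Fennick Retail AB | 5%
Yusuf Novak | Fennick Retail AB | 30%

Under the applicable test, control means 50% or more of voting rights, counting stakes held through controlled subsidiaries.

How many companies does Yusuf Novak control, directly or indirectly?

2

Yusuf holds 95% of Cinder, so Yusuf controls Cinder.
Yusuf holds 86% of Rowan, so Yusuf controls Rowan.
No other company's threshold is met.
Yusuf controls 2 companies.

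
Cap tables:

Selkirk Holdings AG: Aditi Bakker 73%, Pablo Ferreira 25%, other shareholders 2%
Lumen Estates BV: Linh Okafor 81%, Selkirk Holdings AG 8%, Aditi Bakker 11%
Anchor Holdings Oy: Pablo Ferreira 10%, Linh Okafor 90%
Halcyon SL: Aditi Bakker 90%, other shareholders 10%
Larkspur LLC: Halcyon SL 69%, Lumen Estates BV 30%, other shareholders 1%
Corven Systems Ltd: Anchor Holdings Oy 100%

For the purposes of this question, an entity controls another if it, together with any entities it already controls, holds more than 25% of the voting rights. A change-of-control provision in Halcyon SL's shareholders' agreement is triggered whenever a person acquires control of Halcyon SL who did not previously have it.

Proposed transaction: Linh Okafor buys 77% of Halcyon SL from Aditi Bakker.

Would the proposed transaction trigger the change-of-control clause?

Yes

The purchase adds only to Linh's holdings (Aditi's stake shrinks), so Linh is the only person who could newly come to control Halcyon.
Linh holds 81% of Lumen, so Linh controls Lumen.
Linh holds 90% of Anchor, so Linh controls Anchor.
Lumen holds 30% of Larkspur, so Linh controls Larkspur.
Anchor holds 100% of Corven, so Linh controls Corven.
Neither Linh nor any entity Linh controls holds any voting interest in Halcyon.
So before the transaction, Linh does not control Halcyon.
After the purchase, Linh holds 77% of Halcyon directly, and Aditi's stake falls to 13%.
Linh holds 77% of Halcyon, so Linh controls Halcyon.
Linh did not control Halcyon before and does after, so the clause is triggered.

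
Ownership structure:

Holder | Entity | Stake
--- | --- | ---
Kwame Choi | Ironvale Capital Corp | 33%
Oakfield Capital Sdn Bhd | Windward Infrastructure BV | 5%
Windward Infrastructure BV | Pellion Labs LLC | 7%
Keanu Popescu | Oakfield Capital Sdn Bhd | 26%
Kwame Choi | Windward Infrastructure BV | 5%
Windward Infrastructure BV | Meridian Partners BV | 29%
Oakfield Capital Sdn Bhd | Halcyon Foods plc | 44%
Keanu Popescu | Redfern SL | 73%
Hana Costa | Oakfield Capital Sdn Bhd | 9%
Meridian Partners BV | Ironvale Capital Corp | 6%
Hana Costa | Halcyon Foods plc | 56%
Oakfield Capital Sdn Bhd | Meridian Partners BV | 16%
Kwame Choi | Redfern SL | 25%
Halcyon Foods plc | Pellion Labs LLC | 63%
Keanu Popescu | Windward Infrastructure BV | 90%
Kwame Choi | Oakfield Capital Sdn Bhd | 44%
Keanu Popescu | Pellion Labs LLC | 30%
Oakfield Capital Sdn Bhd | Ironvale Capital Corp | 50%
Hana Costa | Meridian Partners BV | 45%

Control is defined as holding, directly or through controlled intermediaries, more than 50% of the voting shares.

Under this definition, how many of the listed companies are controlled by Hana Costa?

2

Hana holds 56% of Halcyon, so Hana controls Halcyon.
Halcyon holds 63% of Pellion, so Hana controls Pellion.
No other company's threshold is met.
Hana controls 2 companies.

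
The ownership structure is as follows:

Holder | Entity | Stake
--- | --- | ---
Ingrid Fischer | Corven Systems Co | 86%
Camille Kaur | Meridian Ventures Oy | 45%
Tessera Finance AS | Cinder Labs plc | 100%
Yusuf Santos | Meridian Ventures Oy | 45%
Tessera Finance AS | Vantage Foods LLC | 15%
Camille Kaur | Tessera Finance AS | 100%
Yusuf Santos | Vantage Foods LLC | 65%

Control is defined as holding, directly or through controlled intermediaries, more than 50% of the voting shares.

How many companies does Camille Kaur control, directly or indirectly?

Camille holds 100% of Tessera, so Camille controls Tessera.
Tessera holds 100% of Cinder, so Camille controls Cinder.
No other company's threshold is met.
Camille controls 2 companies.

2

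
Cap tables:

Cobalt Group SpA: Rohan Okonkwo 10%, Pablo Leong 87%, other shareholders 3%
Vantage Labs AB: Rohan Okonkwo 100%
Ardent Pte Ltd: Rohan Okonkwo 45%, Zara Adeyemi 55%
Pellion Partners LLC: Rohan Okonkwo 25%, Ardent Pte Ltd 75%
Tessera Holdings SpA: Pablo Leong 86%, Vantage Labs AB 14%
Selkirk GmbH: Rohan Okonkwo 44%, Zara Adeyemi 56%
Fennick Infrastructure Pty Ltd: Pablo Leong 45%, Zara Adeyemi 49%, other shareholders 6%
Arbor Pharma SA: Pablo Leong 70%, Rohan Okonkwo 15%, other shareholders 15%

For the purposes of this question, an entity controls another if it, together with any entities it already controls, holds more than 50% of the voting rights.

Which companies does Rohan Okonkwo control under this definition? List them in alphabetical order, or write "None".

Rohan holds 100% of Vantage, so Rohan controls Vantage.
No other company's threshold is met.

Vantage Labs AB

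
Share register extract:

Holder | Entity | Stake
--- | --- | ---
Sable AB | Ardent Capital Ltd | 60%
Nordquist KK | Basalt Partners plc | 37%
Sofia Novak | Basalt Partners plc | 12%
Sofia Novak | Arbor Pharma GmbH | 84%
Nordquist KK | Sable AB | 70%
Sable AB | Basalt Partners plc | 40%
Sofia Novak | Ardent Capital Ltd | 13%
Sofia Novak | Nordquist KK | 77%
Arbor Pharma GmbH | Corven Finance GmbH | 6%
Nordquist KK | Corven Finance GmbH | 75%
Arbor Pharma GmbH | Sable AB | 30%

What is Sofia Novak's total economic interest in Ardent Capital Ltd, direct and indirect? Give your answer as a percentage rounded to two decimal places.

60.46%

Sofia reaches Ardent along 3 paths.
Via Nordquist → Sable: 77% × 70% × 60% = 32.34%.
Via Arbor → Sable: 84% × 30% × 60% = 15.12%.
Direct stake: 13% = 13%.
Total: 32.34% + 15.12% + 13% = 60.46%.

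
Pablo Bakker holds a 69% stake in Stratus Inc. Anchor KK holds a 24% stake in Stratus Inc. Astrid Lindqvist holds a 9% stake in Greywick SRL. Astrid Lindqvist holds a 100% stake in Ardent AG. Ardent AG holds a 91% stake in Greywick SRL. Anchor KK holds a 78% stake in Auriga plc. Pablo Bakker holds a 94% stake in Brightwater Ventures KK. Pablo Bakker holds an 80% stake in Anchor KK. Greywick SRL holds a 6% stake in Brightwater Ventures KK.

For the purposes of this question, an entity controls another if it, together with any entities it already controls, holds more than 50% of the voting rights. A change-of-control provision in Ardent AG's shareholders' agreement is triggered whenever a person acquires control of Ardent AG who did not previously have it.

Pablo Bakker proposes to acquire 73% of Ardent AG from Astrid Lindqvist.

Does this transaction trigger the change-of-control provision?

Yes

The purchase adds only to Pablo's holdings (Astrid's stake shrinks), so Pablo is the only person who could newly come to control Ardent.
Pablo holds 80% of Anchor, so Pablo controls Anchor.
Anchor and Pablo together hold 24% + 69% = 93% of Stratus, so Pablo controls Stratus.
Pablo holds 94% of Brightwater, so Pablo controls Brightwater.
Anchor holds 78% of Auriga, so Pablo controls Auriga.
Neither Pablo nor any entity Pablo controls holds any voting interest in Ardent.
So before the transaction, Pablo does not control Ardent.
After the purchase, Pablo holds 73% of Ardent directly, and Astrid's stake falls to 27%.
Pablo holds 73% of Ardent, so Pablo controls Ardent.
Pablo did not control Ardent before and does after, so the clause is triggered.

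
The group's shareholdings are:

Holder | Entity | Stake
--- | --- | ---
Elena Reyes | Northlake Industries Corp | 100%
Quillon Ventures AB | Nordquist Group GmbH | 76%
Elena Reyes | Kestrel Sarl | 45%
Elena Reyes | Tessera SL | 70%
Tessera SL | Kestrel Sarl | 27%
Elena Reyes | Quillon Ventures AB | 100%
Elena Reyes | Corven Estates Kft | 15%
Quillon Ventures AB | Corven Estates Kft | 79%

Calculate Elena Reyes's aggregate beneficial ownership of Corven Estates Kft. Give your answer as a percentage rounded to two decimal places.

94.00%

Elena reaches Corven along 2 paths.
Via Quillon: 100% × 79% = 79%.
Direct stake: 15% = 15%.
Total: 79% + 15% = 94%.
Rounded: 94.00%.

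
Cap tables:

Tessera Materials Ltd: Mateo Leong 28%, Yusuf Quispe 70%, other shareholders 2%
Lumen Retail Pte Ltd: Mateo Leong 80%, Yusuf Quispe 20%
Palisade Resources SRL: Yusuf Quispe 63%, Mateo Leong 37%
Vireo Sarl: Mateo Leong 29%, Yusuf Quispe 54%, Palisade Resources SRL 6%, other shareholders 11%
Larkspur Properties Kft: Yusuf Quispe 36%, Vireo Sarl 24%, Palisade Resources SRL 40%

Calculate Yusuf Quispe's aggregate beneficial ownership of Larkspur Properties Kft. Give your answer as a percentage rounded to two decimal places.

75.07%

Yusuf reaches Larkspur along 4 paths.
Direct stake: 36% = 36%.
Via Vireo: 54% × 24% = 12.96%.
Via Palisade → Vireo: 63% × 6% × 24% = 0.9072%.
Via Palisade: 63% × 40% = 25.2%.
Total: 36% + 12.96% + 0.9072% + 25.2% = 75.0672%.
Rounded: 75.07%.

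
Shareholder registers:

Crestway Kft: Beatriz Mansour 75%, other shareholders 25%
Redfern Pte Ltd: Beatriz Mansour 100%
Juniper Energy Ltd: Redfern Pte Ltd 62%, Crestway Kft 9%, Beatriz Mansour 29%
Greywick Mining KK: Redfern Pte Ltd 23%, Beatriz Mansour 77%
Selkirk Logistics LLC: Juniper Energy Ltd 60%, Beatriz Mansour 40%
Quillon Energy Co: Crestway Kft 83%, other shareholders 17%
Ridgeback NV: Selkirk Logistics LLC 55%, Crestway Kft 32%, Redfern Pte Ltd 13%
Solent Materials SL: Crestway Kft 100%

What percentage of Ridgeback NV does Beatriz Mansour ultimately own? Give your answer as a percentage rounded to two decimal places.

91.26%

Beatriz reaches Ridgeback along 6 paths.
Via Redfern → Juniper → Selkirk: 100% × 62% × 60% × 55% = 20.46%.
Via Crestway → Juniper → Selkirk: 75% × 9% × 60% × 55% = 2.2275%.
Via Juniper → Selkirk: 29% × 60% × 55% = 9.57%.
Via Selkirk: 40% × 55% = 22%.
Via Crestway: 75% × 32% = 24%.
Via Redfern: 100% × 13% = 13%.
Total: 20.46% + 2.2275% + 9.57% + 22% + 24% + 13% = 91.2575%.
Rounded: 91.26%.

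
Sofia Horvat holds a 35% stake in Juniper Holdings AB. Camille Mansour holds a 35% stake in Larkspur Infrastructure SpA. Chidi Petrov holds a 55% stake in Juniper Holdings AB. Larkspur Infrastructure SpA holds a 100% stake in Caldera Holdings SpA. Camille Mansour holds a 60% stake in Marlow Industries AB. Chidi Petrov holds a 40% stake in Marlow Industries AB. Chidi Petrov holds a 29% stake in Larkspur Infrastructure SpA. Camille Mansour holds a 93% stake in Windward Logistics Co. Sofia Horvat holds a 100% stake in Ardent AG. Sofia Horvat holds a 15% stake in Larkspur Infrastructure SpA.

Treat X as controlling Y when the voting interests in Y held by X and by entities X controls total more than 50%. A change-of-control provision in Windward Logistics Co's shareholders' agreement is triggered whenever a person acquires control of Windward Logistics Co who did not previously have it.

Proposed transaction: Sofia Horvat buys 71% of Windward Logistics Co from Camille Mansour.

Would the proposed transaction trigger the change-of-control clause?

Yes

The purchase adds only to Sofia's holdings (Camille's stake shrinks), so Sofia is the only person who could newly come to control Windward.
Sofia holds 100% of Ardent, so Sofia controls Ardent.
Neither Sofia nor any entity Sofia controls holds any voting interest in Windward.
So before the transaction, Sofia does not control Windward.
After the purchase, Sofia holds 71% of Windward directly, and Camille's stake falls to 22%.
Sofia holds 71% of Windward, so Sofia controls Windward.
Sofia did not control Windward before and does after, so the clause is triggered.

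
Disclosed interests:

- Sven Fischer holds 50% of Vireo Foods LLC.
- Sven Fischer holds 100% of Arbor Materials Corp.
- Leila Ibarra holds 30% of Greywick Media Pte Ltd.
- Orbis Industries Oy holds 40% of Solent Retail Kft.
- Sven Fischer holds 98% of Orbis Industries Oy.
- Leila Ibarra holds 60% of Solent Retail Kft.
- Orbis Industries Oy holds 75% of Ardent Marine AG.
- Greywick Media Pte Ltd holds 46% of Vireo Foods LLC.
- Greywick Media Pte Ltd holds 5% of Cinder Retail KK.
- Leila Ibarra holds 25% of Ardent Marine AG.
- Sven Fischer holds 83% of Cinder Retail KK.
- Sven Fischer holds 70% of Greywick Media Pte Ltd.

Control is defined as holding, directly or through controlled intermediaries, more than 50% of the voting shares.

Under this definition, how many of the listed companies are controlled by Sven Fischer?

Sven holds 98% of Orbis, so Sven controls Orbis.
Sven holds 70% of Greywick, so Sven controls Greywick.
Sven holds 100% of Arbor, so Sven controls Arbor.
Greywick and Sven together hold 46% + 50% = 96% of Vireo, so Sven controls Vireo.
Greywick and Sven together hold 5% + 83% = 88% of Cinder, so Sven controls Cinder.
Orbis holds 75% of Ardent, so Sven controls Ardent.
No other company's threshold is met.
Sven controls 6 companies.

6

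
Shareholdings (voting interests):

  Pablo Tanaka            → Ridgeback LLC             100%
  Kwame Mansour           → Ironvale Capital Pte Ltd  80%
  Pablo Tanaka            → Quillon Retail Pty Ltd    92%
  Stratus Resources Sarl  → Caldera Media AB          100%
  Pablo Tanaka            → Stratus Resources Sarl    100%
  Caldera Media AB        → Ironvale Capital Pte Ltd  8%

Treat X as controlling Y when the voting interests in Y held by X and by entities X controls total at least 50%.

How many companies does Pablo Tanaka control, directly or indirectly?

Pablo holds 100% of Ridgeback, so Pablo controls Ridgeback.
Pablo holds 100% of Stratus, so Pablo controls Stratus.
Stratus holds 100% of Caldera, so Pablo controls Caldera.
Pablo holds 92% of Quillon, so Pablo controls Quillon.
No other company's threshold is met.
Pablo controls 4 companies.

4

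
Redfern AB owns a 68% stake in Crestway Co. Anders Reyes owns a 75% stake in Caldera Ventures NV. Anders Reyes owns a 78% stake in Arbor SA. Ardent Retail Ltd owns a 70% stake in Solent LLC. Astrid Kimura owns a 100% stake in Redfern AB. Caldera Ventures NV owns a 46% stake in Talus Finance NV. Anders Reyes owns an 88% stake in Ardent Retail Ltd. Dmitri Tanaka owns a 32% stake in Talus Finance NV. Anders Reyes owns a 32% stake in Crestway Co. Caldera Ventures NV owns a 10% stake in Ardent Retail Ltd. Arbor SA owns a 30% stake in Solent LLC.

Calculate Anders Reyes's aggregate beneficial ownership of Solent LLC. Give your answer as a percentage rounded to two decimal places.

Anders reaches Solent along 3 paths.
Via Arbor: 78% × 30% = 23.4%.
Via Ardent: 88% × 70% = 61.6%.
Via Caldera → Ardent: 75% × 10% × 70% = 5.25%.
Total: 23.4% + 61.6% + 5.25% = 90.25%.

90.25%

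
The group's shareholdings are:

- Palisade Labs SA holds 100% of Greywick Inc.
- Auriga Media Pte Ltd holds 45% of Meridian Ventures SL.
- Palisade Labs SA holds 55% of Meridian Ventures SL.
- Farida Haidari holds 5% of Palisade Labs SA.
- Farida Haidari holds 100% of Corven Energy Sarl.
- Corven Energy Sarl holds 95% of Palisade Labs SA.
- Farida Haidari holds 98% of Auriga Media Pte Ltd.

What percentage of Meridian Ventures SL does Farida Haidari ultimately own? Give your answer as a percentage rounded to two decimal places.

Farida reaches Meridian along 3 paths.
Via Corven → Palisade: 100% × 95% × 55% = 52.25%.
Via Palisade: 5% × 55% = 2.75%.
Via Auriga: 98% × 45% = 44.1%.
Total: 52.25% + 2.75% + 44.1% = 99.1%.
Rounded: 99.10%.

99.10%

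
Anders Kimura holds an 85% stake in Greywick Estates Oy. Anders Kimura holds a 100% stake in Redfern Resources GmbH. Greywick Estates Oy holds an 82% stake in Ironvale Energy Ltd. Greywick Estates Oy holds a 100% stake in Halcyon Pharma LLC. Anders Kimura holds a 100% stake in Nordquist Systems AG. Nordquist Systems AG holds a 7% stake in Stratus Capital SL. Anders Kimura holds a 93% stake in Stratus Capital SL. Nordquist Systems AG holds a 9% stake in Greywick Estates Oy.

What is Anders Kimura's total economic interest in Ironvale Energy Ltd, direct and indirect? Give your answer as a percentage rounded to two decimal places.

Anders reaches Ironvale along 2 paths.
Via Nordquist → Greywick: 100% × 9% × 82% = 7.38%.
Via Greywick: 85% × 82% = 69.7%.
Total: 7.38% + 69.7% = 77.08%.

77.08%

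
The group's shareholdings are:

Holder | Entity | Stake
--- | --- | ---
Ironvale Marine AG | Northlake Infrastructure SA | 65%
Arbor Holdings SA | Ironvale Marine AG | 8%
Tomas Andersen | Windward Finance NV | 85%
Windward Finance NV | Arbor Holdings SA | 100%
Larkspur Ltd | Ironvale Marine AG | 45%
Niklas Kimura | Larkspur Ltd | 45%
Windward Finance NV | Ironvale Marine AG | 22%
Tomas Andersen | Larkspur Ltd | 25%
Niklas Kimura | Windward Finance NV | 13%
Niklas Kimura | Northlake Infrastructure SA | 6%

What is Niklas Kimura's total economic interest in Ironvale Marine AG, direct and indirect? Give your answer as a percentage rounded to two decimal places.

Niklas reaches Ironvale along 3 paths.
Via Windward → Arbor: 13% × 100% × 8% = 1.04%.
Via Windward: 13% × 22% = 2.86%.
Via Larkspur: 45% × 45% = 20.25%.
Total: 1.04% + 2.86% + 20.25% = 24.15%.

24.15%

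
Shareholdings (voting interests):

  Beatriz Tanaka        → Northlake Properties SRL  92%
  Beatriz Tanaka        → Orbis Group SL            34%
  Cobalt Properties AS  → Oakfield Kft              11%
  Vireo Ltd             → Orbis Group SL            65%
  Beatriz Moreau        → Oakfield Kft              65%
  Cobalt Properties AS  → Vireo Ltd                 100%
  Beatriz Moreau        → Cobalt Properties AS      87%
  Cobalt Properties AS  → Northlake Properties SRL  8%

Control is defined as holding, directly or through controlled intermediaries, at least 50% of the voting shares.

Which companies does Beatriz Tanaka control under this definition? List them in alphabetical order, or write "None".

Beatriz Tanaka holds 92% of Northlake, so Beatriz Tanaka controls Northlake.
No other company's threshold is met.

Northlake Properties SRL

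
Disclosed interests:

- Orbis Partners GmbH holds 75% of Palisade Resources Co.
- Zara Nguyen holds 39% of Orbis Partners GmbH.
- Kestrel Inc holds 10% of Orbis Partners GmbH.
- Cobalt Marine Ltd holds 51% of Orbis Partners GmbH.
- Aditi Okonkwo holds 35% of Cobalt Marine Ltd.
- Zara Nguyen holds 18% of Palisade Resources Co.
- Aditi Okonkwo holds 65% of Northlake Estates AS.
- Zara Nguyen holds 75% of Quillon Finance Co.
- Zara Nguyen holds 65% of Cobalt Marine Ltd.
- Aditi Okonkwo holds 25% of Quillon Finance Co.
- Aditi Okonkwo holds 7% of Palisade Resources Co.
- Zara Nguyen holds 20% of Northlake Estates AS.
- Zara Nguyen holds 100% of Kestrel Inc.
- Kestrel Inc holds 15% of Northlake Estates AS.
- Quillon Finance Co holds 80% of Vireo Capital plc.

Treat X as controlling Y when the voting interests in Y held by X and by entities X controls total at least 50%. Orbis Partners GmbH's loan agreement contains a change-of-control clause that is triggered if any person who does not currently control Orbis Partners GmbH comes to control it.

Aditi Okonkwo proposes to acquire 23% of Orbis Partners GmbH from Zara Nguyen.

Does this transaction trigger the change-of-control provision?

No

The purchase adds only to Aditi's holdings (Zara's stake shrinks), so Aditi is the only person who could newly come to control Orbis.
Aditi holds 65% of Northlake, so Aditi controls Northlake.
Neither Aditi nor any entity Aditi controls holds any voting interest in Orbis.
So before the transaction, Aditi does not control Orbis.
After the purchase, Aditi holds 23% of Orbis directly, and Zara's stake falls to 16%.
After the transaction, Aditi's side holds 23% of Orbis, not ≥ 50%, so Aditi still does not control Orbis.
No new person acquires control, so the clause is not triggered.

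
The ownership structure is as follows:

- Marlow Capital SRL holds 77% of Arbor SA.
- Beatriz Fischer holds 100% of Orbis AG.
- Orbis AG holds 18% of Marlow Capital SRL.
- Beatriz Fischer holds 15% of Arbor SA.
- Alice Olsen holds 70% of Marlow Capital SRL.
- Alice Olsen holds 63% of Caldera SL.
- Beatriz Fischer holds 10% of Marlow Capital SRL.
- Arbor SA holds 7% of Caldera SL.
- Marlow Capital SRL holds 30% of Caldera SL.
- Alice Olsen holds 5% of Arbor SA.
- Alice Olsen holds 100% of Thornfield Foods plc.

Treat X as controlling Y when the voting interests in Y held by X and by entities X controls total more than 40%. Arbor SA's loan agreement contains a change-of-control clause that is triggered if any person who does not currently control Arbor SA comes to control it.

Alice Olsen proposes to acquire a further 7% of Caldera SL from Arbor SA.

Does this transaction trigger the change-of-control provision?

The purchase adds only to Alice's holdings (Arbor's stake shrinks), so Alice is the only person who could newly come to control Arbor.
Alice holds 70% of Marlow, so Alice controls Marlow.
Marlow and Alice together hold 77% + 5% = 82% of Arbor, so Alice controls Arbor.
So Alice already controls Arbor before the transaction.
After the purchase, Alice's direct stake in Caldera rises to 63% + 7% = 70%, and Arbor's stake falls to 0%.
Alice controlled Arbor already, so this is not a new person acquiring control; every other person's position is unchanged or reduced.
No new person acquires control, so the clause is not triggered.

No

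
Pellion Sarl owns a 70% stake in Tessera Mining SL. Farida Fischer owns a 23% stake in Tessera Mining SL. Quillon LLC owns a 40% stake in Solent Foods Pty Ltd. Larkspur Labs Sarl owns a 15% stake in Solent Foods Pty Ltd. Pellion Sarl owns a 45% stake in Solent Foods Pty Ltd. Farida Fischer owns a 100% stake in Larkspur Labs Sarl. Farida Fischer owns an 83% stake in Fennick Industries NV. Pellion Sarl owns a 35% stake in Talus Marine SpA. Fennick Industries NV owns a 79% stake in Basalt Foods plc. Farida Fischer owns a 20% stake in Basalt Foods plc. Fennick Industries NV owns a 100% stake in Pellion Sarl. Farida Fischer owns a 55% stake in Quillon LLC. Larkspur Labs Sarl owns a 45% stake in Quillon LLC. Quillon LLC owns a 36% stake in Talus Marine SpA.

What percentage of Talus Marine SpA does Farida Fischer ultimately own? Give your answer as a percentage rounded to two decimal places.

65.05%

Farida reaches Talus along 3 paths.
Via Fennick → Pellion: 83% × 100% × 35% = 29.05%.
Via Quillon: 55% × 36% = 19.8%.
Via Larkspur → Quillon: 100% × 45% × 36% = 16.2%.
Total: 29.05% + 19.8% + 16.2% = 65.05%.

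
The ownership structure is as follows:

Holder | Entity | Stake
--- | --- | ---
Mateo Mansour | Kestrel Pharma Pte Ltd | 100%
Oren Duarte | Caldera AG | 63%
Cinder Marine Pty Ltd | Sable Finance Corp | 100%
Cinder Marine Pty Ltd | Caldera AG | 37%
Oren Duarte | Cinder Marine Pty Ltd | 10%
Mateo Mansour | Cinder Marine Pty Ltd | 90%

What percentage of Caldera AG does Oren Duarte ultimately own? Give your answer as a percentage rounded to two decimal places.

66.70%

Oren reaches Caldera along 2 paths.
Via Cinder: 10% × 37% = 3.7%.
Direct stake: 63% = 63%.
Total: 3.7% + 63% = 66.7%.
Rounded: 66.70%.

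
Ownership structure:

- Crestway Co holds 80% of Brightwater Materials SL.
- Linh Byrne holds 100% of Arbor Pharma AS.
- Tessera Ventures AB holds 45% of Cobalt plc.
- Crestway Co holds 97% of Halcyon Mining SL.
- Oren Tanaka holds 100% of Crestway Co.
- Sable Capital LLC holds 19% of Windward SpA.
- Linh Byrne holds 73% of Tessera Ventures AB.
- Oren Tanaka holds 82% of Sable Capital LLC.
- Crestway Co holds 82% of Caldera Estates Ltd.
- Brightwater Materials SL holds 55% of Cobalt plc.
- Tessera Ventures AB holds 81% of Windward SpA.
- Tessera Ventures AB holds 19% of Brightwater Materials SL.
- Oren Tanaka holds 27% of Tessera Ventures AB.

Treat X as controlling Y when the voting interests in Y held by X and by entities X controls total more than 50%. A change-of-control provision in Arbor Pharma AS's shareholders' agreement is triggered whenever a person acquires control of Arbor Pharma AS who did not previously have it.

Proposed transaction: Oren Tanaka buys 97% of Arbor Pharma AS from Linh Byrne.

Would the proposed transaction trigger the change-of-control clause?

Yes

The purchase adds only to Oren's holdings (Linh's stake shrinks), so Oren is the only person who could newly come to control Arbor.
Oren holds 100% of Crestway, so Oren controls Crestway.
Oren holds 82% of Sable, so Oren controls Sable.
Crestway holds 80% of Brightwater, so Oren controls Brightwater.
Crestway holds 97% of Halcyon, so Oren controls Halcyon.
Brightwater holds 55% of Cobalt, so Oren controls Cobalt.
Crestway holds 82% of Caldera, so Oren controls Caldera.
Neither Oren nor any entity Oren controls holds any voting interest in Arbor.
So before the transaction, Oren does not control Arbor.
After the purchase, Oren holds 97% of Arbor directly, and Linh's stake falls to 3%.
Oren holds 97% of Arbor, so Oren controls Arbor.
Oren did not control Arbor before and does after, so the clause is triggered.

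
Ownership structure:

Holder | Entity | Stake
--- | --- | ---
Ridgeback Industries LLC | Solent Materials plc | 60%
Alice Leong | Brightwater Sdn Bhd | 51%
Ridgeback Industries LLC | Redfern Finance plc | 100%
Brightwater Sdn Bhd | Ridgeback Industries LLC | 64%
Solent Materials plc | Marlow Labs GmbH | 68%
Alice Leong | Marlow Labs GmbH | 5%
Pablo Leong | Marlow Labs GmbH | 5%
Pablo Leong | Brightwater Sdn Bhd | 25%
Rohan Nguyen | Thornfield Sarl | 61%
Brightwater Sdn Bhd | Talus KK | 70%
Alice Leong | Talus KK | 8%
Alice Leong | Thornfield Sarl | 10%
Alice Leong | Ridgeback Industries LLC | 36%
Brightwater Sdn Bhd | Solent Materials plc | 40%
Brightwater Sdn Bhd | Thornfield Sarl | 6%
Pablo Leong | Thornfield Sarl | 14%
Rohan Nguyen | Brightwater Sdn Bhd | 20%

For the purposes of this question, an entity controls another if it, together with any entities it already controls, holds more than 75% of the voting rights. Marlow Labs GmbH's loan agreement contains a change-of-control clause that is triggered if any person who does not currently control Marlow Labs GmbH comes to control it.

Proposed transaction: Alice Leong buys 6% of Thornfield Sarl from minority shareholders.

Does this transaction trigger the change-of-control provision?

The purchase changes only Alice's holdings, so Alice is the only person who could newly come to control Marlow.
Alice's largest direct stake is 51% in Brightwater, which does not meet the threshold, so Alice controls no company.
In Marlow, Alice's side holds only 5%, not > 75%.
So before the transaction, Alice does not control Marlow.
After the purchase, Alice's direct stake in Thornfield rises to 10% + 6% = 16%.
Alice's side now holds 16% of Thornfield, not > 75%, so Alice still does not control Thornfield.
After the transaction, Alice's side holds 5% of Marlow, not > 75%, so Alice still does not control Marlow.
No new person acquires control, so the clause is not triggered.

No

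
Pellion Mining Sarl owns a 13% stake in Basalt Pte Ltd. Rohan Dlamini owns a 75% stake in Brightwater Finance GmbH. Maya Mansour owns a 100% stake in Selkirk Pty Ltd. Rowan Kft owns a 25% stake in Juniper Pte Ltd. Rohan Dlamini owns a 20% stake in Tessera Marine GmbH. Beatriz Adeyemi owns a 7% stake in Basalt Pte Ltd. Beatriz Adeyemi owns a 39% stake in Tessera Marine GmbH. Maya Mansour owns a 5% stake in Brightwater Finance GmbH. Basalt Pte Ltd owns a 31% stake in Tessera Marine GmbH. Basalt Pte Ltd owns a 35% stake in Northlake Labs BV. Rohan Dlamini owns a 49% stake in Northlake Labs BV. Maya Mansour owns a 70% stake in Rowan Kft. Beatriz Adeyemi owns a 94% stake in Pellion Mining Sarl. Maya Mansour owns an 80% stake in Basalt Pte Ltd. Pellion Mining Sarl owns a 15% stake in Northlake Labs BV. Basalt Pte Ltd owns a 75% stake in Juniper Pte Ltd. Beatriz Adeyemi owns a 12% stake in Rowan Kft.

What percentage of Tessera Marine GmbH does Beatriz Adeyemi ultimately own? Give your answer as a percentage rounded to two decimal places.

Beatriz reaches Tessera along 3 paths.
Via Basalt: 7% × 31% = 2.17%.
Via Pellion → Basalt: 94% × 13% × 31% = 3.7882%.
Direct stake: 39% = 39%.
Total: 2.17% + 3.7882% + 39% = 44.9582%.
Rounded: 44.96%.

44.96%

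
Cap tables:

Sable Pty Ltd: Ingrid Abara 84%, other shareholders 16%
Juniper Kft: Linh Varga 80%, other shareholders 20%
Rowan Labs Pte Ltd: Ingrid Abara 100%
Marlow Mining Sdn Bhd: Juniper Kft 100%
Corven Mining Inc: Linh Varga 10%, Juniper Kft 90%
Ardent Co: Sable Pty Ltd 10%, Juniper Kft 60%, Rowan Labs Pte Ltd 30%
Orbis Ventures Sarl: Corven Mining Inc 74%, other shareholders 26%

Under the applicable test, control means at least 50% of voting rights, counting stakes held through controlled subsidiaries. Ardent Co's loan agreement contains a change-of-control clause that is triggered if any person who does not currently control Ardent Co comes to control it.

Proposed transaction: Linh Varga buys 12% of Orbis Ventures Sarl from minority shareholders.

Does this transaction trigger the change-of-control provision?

No

The purchase changes only Linh's holdings, so Linh is the only person who could newly come to control Ardent.
Linh holds 80% of Juniper, so Linh controls Juniper.
Juniper holds 60% of Ardent, so Linh controls Ardent.
So Linh already controls Ardent before the transaction.
After the purchase, Linh holds 12% of Orbis directly.
Linh controlled Ardent already, so this is not a new person acquiring control; every other person's position is unchanged or reduced.
No new person acquires control, so the clause is not triggered.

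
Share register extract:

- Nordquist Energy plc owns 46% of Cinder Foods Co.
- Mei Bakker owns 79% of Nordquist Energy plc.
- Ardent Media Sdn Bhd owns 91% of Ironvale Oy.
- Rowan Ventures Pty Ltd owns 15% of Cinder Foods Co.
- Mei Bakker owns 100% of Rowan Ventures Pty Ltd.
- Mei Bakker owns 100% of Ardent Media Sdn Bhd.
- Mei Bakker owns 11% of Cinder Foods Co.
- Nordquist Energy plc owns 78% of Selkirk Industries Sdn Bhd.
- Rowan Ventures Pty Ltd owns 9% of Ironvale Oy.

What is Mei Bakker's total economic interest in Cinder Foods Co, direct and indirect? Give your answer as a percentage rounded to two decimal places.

Mei reaches Cinder along 3 paths.
Via Rowan: 100% × 15% = 15%.
Via Nordquist: 79% × 46% = 36.34%.
Direct stake: 11% = 11%.
Total: 15% + 36.34% + 11% = 62.34%.

62.34%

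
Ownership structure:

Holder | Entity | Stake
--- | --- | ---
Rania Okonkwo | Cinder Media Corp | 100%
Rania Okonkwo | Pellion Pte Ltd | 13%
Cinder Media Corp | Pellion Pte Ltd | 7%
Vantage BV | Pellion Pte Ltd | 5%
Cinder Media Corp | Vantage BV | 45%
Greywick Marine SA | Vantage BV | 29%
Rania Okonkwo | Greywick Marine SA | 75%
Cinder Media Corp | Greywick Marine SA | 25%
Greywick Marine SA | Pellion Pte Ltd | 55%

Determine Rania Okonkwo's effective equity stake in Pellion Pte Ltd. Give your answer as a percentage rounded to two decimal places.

78.70%

Rania reaches Pellion along 7 paths.
Direct stake: 13% = 13%.
Via Greywick: 75% × 55% = 41.25%.
Via Cinder → Greywick: 100% × 25% × 55% = 13.75%.
Via Cinder → Vantage: 100% × 45% × 5% = 2.25%.
Via Greywick → Vantage: 75% × 29% × 5% = 1.0875%.
Via Cinder → Greywick → Vantage: 100% × 25% × 29% × 5% = 0.3625%.
Via Cinder: 100% × 7% = 7%.
Total: 13% + 41.25% + 13.75% + 2.25% + 1.0875% + 0.3625% + 7% = 78.7%.
Rounded: 78.70%.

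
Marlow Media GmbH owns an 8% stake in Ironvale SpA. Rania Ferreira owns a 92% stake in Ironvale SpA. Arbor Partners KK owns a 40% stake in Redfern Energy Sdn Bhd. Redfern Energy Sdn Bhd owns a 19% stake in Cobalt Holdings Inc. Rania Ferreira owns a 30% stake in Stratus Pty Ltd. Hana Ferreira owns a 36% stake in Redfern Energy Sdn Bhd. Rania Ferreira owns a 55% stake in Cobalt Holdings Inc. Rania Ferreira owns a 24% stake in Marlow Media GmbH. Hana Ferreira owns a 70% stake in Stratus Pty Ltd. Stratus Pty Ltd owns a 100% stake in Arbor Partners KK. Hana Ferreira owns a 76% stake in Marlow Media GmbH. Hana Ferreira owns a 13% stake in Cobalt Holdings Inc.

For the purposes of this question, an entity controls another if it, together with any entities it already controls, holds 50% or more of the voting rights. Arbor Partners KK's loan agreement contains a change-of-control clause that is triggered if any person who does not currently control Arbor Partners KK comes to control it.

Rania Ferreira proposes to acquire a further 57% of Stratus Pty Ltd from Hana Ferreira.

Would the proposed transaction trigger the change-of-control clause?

Yes

The purchase adds only to Rania's holdings (Hana's stake shrinks), so Rania is the only person who could newly come to control Arbor.
Rania holds 92% of Ironvale, so Rania controls Ironvale.
Rania holds 55% of Cobalt, so Rania controls Cobalt.
Neither Rania nor any entity Rania controls holds any voting interest in Arbor.
So before the transaction, Rania does not control Arbor.
After the purchase, Rania's direct stake in Stratus rises to 30% + 57% = 87%, and Hana's stake falls to 13%.
Rania holds 87% of Stratus, so Rania controls Stratus.
Stratus holds 100% of Arbor, so Rania controls Arbor.
Rania did not control Arbor before and does after, so the clause is triggered.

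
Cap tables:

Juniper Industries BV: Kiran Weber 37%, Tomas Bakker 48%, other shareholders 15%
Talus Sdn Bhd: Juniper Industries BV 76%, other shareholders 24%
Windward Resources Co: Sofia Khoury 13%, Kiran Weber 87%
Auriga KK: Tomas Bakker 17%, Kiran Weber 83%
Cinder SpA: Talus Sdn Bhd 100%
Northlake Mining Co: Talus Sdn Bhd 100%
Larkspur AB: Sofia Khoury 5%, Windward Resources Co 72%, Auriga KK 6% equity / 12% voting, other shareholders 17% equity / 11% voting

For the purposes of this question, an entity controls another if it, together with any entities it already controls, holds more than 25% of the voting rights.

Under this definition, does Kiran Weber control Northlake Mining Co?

Kiran holds 37% of Juniper, so Kiran controls Juniper.
Juniper holds 76% of Talus, so Kiran controls Talus.
Talus holds 100% of Northlake, so Kiran controls Northlake.

Yes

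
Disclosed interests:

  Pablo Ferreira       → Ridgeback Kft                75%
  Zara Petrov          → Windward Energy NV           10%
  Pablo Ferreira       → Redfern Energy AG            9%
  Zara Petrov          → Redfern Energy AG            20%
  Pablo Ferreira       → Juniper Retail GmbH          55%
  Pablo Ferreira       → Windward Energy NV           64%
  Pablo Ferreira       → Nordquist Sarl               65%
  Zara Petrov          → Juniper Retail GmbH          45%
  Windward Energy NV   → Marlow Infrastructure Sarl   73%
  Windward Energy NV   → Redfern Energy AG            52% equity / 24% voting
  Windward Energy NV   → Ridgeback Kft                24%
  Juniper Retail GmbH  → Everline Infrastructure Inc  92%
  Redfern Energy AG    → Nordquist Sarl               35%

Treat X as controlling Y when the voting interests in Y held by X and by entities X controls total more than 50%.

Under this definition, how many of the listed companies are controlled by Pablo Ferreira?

Pablo holds 64% of Windward, so Pablo controls Windward.
Pablo holds 55% of Juniper, so Pablo controls Juniper.
Windward holds 73% of Marlow, so Pablo controls Marlow.
Pablo holds 65% of Nordquist, so Pablo controls Nordquist.
Juniper holds 92% of Everline, so Pablo controls Everline.
Windward and Pablo together hold 24% + 75% = 99% of Ridgeback, so Pablo controls Ridgeback.
No other company's threshold is met.
Pablo controls 6 companies.

6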